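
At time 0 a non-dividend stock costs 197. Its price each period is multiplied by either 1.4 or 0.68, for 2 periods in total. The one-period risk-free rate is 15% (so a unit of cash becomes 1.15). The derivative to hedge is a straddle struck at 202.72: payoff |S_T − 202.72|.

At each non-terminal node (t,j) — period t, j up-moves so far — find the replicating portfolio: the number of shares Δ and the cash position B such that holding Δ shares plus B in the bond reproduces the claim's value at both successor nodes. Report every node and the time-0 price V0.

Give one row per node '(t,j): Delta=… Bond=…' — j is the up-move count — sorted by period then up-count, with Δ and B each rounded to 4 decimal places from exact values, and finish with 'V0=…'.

Risk-neutral probability p* = (R−d)/(u−d) = (1.15−0.68)/(1.4−0.68) = 0.6528.
Terminal payoffs: V(2,0)=111.6272, V(2,1)=15.1760, V(2,2)=183.4000
  t=1,j=0: stock 133.9600 → up 187.5440 (V=15.1760), down 91.0928 (V=111.6272). Price 42.3183; hedge Δ=-1.0000, bond B=176.2783.
  t=1,j=1: stock 275.8000 → up 386.1200 (V=183.4000), down 187.5440 (V=15.1760). Price 108.6860; hedge Δ=0.8472, bond B=-124.9585.
  t=0,j=0: stock 197.0000 → up 275.8000 (V=108.6860), down 133.9600 (V=42.3183). Price 74.4710; hedge Δ=0.4679, bond B=-17.7064.
Self-financing check: at every node Δ·S+B equals the discounted successor values.

(0,0): Delta=0.4679 Bond=-17.7064
(1,0): Delta=-1.0000 Bond=176.2783
(1,1): Delta=0.8472 Bond=-124.9585
V0=74.4710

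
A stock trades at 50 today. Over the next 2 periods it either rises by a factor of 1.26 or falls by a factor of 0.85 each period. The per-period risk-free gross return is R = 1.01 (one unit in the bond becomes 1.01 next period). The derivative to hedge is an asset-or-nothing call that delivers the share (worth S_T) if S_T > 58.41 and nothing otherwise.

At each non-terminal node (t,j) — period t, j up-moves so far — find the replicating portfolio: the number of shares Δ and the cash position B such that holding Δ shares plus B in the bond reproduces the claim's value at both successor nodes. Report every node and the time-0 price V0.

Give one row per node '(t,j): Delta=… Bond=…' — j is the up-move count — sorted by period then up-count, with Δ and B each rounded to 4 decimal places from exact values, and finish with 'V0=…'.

(0,0): Delta=1.4961 Bond=-62.9564
(1,0): Delta=0.0000 Bond=0.0000
(1,1): Delta=3.0732 Bond=-162.9389
V0=11.8506

Since d<R<u, set p* = (R−d)/(u−d) = 0.3902; price each node as the discounted p*-expectation of its children.
Terminal values V(2,·): V(2,0)=0.0000, V(2,1)=0.0000, V(2,2)=79.3800
(1,0): S=42.5000. Δ = (V_up−V_dn)/(S_up−S_dn) = (0.0000−0.0000)/(53.5500−36.1250) = 0.0000. V = [p*·0.0000 + (1−p*)·0.0000]/1.01 = 0.0000. B = V − Δ·S = 0.0000.
(1,1): S=63.0000. Δ = (V_up−V_dn)/(S_up−S_dn) = (79.3800−0.0000)/(79.3800−53.5500) = 3.0732. V = [p*·79.3800 + (1−p*)·0.0000]/1.01 = 30.6709. B = V − Δ·S = -162.9389.
(0,0): S=50.0000. Δ = (V_up−V_dn)/(S_up−S_dn) = (30.6709−0.0000)/(63.0000−42.5000) = 1.4961. V = [p*·30.6709 + (1−p*)·0.0000]/1.01 = 11.8506. B = V − Δ·S = -62.9564.
Root portfolio cost Δ·50+B reproduces V0=11.8506.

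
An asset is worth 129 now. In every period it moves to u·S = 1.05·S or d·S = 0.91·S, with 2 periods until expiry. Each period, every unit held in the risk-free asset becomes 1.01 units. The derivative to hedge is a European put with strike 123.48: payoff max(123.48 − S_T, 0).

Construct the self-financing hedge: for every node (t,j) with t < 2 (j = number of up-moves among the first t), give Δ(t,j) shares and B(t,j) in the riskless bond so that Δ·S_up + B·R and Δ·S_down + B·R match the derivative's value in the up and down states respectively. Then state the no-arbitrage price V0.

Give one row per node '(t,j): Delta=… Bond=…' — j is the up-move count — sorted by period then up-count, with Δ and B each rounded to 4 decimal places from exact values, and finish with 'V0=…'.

Under the risk-neutral measure, an up-move has probability p* = (R−d)/(u−d) = 0.7143 and values discount at R = 1.01.
At expiry t=2: V(2,0)=16.6551, V(2,1)=0.2205, V(2,2)=0.0000
Node (1,0) S=117.3900: V=(p*·0.2205+(1−p*)·16.6551)/1.01=4.8674; Δ=(0.2205−16.6551)/(123.2595−106.8249)=-1.0000; B=V−Δ·S=122.2574
Node (1,1) S=135.4500: V=(p*·0.0000+(1−p*)·0.2205)/1.01=0.0624; Δ=(0.0000−0.2205)/(142.2225−123.2595)=-0.0116; B=V−Δ·S=1.6374
Node (0,0) S=129.0000: V=(p*·0.0624+(1−p*)·4.8674)/1.01=1.4210; Δ=(0.0624−4.8674)/(135.4500−117.3900)=-0.2661; B=V−Δ·S=35.7428
Self-financing check: at every node Δ·S+B equals the discounted successor values.

(0,0): Delta=-0.2661 Bond=35.7428
(1,0): Delta=-1.0000 Bond=122.2574
(1,1): Delta=-0.0116 Bond=1.6374
V0=1.4210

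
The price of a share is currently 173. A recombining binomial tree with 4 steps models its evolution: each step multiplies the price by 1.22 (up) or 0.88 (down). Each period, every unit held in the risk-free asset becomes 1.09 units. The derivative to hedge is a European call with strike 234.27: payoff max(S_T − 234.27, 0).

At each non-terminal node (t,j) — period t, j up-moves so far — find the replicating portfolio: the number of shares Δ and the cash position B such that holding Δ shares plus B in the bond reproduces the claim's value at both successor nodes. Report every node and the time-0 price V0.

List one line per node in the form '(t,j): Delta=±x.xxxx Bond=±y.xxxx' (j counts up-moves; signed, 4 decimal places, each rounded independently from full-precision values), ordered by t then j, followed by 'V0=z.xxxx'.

Since d<R<u, set p* = (R−d)/(u−d) = 0.6176; price each node as the discounted p*-expectation of its children.
Terminal payoffs: V(4,0)=0.0000, V(4,1)=0.0000, V(4,2)=0.0000, V(4,3)=42.1747, V(4,4)=148.9829
(3,0): S=117.8947. Δ = (V_up−V_dn)/(S_up−S_dn) = (0.0000−0.0000)/(143.8315−103.7473) = 0.0000. V = [p*·0.0000 + (1−p*)·0.0000]/1.09 = 0.0000. B = V − Δ·S = 0.0000.
(3,1): S=163.4449. Δ = (V_up−V_dn)/(S_up−S_dn) = (0.0000−0.0000)/(199.4027−143.8315) = 0.0000. V = [p*·0.0000 + (1−p*)·0.0000]/1.09 = 0.0000. B = V − Δ·S = 0.0000.
(3,2): S=226.5940. Δ = (V_up−V_dn)/(S_up−S_dn) = (42.1747−0.0000)/(276.4447−199.4027) = 0.5474. V = [p*·42.1747 + (1−p*)·0.0000]/1.09 = 23.8982. B = V − Δ·S = -100.1450.
(3,3): S=314.1417. Δ = (V_up−V_dn)/(S_up−S_dn) = (148.9829−42.1747)/(383.2529−276.4447) = 1.0000. V = [p*·148.9829 + (1−p*)·42.1747]/1.09 = 99.2151. B = V − Δ·S = -214.9266.
(2,0): S=133.9712. Δ = (V_up−V_dn)/(S_up−S_dn) = (0.0000−0.0000)/(163.4449−117.8947) = 0.0000. V = [p*·0.0000 + (1−p*)·0.0000]/1.09 = 0.0000. B = V − Δ·S = 0.0000.
(2,1): S=185.7328. Δ = (V_up−V_dn)/(S_up−S_dn) = (23.8982−0.0000)/(226.5940−163.4449) = 0.3784. V = [p*·23.8982 + (1−p*)·0.0000]/1.09 = 13.5419. B = V − Δ·S = -56.7470.
(2,2): S=257.4932. Δ = (V_up−V_dn)/(S_up−S_dn) = (99.2151−23.8982)/(314.1417−226.5940) = 0.8603. V = [p*·99.2151 + (1−p*)·23.8982]/1.09 = 64.6032. B = V − Δ·S = -156.9170.
(1,0): S=152.2400. Δ = (V_up−V_dn)/(S_up−S_dn) = (13.5419−0.0000)/(185.7328−133.9712) = 0.2616. V = [p*·13.5419 + (1−p*)·0.0000]/1.09 = 7.6735. B = V − Δ·S = -32.1556.
(1,1): S=211.0600. Δ = (V_up−V_dn)/(S_up−S_dn) = (64.6032−13.5419)/(257.4932−185.7328) = 0.7116. V = [p*·64.6032 + (1−p*)·13.5419]/1.09 = 41.3576. B = V − Δ·S = -108.8227.
(0,0): S=173.0000. Δ = (V_up−V_dn)/(S_up−S_dn) = (41.3576−7.6735)/(211.0600−152.2400) = 0.5727. V = [p*·41.3576 + (1−p*)·7.6735]/1.09 = 26.1269. B = V − Δ·S = -72.9439.
Root portfolio cost Δ·173+B reproduces V0=26.1269.

(0,0): Delta=0.5727 Bond=-72.9439
(1,0): Delta=0.2616 Bond=-32.1556
(1,1): Delta=0.7116 Bond=-108.8227
(2,0): Delta=0.0000 Bond=0.0000
(2,1): Delta=0.3784 Bond=-56.7470
(2,2): Delta=0.8603 Bond=-156.9170
(3,0): Delta=0.0000 Bond=0.0000
(3,1): Delta=0.0000 Bond=0.0000
(3,2): Delta=0.5474 Bond=-100.1450
(3,3): Delta=1.0000 Bond=-214.9266
V0=26.1269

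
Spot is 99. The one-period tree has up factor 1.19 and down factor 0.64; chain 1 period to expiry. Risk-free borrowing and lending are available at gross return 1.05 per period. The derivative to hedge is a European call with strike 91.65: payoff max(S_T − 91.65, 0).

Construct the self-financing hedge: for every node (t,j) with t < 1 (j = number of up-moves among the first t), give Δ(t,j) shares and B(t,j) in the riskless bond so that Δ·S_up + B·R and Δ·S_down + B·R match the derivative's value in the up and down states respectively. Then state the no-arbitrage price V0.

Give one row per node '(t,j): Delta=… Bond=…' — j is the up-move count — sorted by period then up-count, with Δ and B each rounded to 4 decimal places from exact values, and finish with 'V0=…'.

Under the risk-neutral measure, an up-move has probability p* = (R−d)/(u−d) = 0.7455 and values discount at R = 1.05.
Terminal values V(1,·): V(1,0)=0.0000, V(1,1)=26.1600
Node (0,0) S=99.0000: V=(p*·26.1600+(1−p*)·0.0000)/1.05=18.5725; Δ=(26.1600−0.0000)/(117.8100−63.3600)=0.4804; B=V−Δ·S=-28.9912
Self-financing check: at every node Δ·S+B equals the discounted successor values.

(0,0): Delta=0.4804 Bond=-28.9912
V0=18.5725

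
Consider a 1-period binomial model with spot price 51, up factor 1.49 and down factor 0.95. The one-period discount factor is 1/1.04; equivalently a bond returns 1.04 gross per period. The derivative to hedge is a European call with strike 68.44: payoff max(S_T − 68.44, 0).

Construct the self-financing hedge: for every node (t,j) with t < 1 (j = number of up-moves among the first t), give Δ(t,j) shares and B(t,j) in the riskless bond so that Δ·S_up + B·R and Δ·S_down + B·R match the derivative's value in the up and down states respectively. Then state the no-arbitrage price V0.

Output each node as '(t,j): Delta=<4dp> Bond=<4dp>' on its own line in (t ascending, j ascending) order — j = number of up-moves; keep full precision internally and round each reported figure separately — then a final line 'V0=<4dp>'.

(0,0): Delta=0.2741 Bond=-12.7715
V0=1.2099

Under the risk-neutral measure, an up-move has probability p* = (R−d)/(u−d) = 0.1667 and values discount at R = 1.04.
Payoff layer (t=1): V(1,0)=0.0000, V(1,1)=7.5500
  t=0,j=0: stock 51.0000 → up 75.9900 (V=7.5500), down 48.4500 (V=0.0000). Price 1.2099; hedge Δ=0.2741, bond B=-12.7715.
Root portfolio cost Δ·51+B reproduces V0=1.2099.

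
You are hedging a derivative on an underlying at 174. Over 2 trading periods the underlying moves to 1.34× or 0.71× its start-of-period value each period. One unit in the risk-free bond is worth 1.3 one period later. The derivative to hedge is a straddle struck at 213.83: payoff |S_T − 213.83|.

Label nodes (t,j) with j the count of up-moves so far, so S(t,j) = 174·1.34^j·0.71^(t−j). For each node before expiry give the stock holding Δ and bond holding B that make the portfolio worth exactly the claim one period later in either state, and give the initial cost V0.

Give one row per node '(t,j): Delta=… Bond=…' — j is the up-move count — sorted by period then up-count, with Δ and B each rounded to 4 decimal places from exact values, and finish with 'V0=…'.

Under the risk-neutral measure, an up-move has probability p* = (R−d)/(u−d) = 0.9365 and values discount at R = 1.3.
Terminal values V(2,·): V(2,0)=126.1166, V(2,1)=48.2864, V(2,2)=98.6044
(1,0): S=123.5400. Δ = (V_up−V_dn)/(S_up−S_dn) = (48.2864−126.1166)/(165.5436−87.7134) = -1.0000. V = [p*·48.2864 + (1−p*)·126.1166]/1.3 = 40.9446. B = V − Δ·S = 164.4846.
(1,1): S=233.1600. Δ = (V_up−V_dn)/(S_up−S_dn) = (98.6044−48.2864)/(312.4344−165.5436) = 0.3426. V = [p*·98.6044 + (1−p*)·48.2864]/1.3 = 73.3920. B = V − Δ·S = -6.4778.
(0,0): S=174.0000. Δ = (V_up−V_dn)/(S_up−S_dn) = (73.3920−40.9446)/(233.1600−123.5400) = 0.2960. V = [p*·73.3920 + (1−p*)·40.9446]/1.3 = 54.8707. B = V − Δ·S = 3.3669.
Self-financing check: at every node Δ·S+B equals the discounted successor values.

(0,0): Delta=0.2960 Bond=3.3669
(1,0): Delta=-1.0000 Bond=164.4846
(1,1): Delta=0.3426 Bond=-6.4778
V0=54.8707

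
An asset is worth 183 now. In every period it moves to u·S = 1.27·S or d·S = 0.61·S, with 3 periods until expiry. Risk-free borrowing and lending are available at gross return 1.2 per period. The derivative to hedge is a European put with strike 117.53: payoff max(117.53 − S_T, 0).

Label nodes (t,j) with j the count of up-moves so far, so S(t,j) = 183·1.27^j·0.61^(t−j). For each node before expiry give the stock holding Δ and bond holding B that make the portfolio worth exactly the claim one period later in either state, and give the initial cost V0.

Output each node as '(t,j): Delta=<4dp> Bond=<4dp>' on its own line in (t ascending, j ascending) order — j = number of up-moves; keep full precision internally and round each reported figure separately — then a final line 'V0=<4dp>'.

(0,0): Delta=-0.0368 Bond=7.3216
(1,0): Delta=-0.3679 Bond=45.7476
(1,1): Delta=-0.0179 Bond=4.4006
(2,0): Delta=-1.0000 Bond=97.9417
(2,1): Delta=-0.3318 Bond=49.7902
(2,2): Delta=0.0000 Bond=0.0000
V0=0.5945

The replicating-portfolio and risk-neutral prices coincide; use p* = (1.2−0.61)/(1.27−0.61) = 0.8939 for the latter.
Terminal values V(3,·): V(3,0)=75.9925, V(3,1)=31.0502, V(3,2)=0.0000, V(3,3)=0.0000
Node (2,0) S=68.0943: V=(p*·31.0502+(1−p*)·75.9925)/1.2=29.8474; Δ=(31.0502−75.9925)/(86.4798−41.5375)=-1.0000; B=V−Δ·S=97.9417
Node (2,1) S=141.7701: V=(p*·0.0000+(1−p*)·31.0502)/1.2=2.7443; Δ=(0.0000−31.0502)/(180.0480−86.4798)=-0.3318; B=V−Δ·S=49.7902
Node (2,2) S=295.1607: V=(p*·0.0000+(1−p*)·0.0000)/1.2=0.0000; Δ=(0.0000−0.0000)/(374.8541−180.0480)=0.0000; B=V−Δ·S=0.0000
Node (1,0) S=111.6300: V=(p*·2.7443+(1−p*)·29.8474)/1.2=4.6824; Δ=(2.7443−29.8474)/(141.7701−68.0943)=-0.3679; B=V−Δ·S=45.7476
Node (1,1) S=232.4100: V=(p*·0.0000+(1−p*)·2.7443)/1.2=0.2426; Δ=(0.0000−2.7443)/(295.1607−141.7701)=-0.0179; B=V−Δ·S=4.4006
Node (0,0) S=183.0000: V=(p*·0.2426+(1−p*)·4.6824)/1.2=0.5945; Δ=(0.2426−4.6824)/(232.4100−111.6300)=-0.0368; B=V−Δ·S=7.3216
Root portfolio cost Δ·183+B reproduces V0=0.5945.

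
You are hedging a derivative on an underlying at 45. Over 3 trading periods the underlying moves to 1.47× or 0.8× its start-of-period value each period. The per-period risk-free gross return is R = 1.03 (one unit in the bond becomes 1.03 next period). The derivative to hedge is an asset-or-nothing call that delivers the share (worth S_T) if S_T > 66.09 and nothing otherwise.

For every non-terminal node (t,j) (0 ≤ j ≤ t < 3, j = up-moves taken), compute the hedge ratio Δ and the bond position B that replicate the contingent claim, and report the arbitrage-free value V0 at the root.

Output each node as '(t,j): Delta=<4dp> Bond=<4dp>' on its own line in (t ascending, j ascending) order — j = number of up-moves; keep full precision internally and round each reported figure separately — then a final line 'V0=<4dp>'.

Risk-neutral probability p* = (R−d)/(u−d) = (1.03−0.8)/(1.47−0.8) = 0.3433.
Terminal payoffs: V(3,0)=0.0000, V(3,1)=0.0000, V(3,2)=77.7924, V(3,3)=142.9435
Node (2,0) S=28.8000: V=(p*·0.0000+(1−p*)·0.0000)/1.03=0.0000; Δ=(0.0000−0.0000)/(42.3360−23.0400)=0.0000; B=V−Δ·S=0.0000
Node (2,1) S=52.9200: V=(p*·77.7924+(1−p*)·0.0000)/1.03=25.9270; Δ=(77.7924−0.0000)/(77.7924−42.3360)=2.1940; B=V−Δ·S=-90.1810
Node (2,2) S=97.2405: V=(p*·142.9435+(1−p*)·77.7924)/1.03=97.2405; Δ=(142.9435−77.7924)/(142.9435−77.7924)=1.0000; B=V−Δ·S=0.0000
Node (1,0) S=36.0000: V=(p*·25.9270+(1−p*)·0.0000)/1.03=8.6411; Δ=(25.9270−0.0000)/(52.9200−28.8000)=1.0749; B=V−Δ·S=-30.0560
Node (1,1) S=66.1500: V=(p*·97.2405+(1−p*)·25.9270)/1.03=48.9396; Δ=(97.2405−25.9270)/(97.2405−52.9200)=1.6090; B=V−Δ·S=-57.4984
Node (0,0) S=45.0000: V=(p*·48.9396+(1−p*)·8.6411)/1.03=21.8203; Δ=(48.9396−8.6411)/(66.1500−36.0000)=1.3366; B=V−Δ·S=-38.3267
Each (Δ,B) replicates both successor values, so the strategy is self-financing and V0 is arbitrage-free.

(0,0): Delta=1.3366 Bond=-38.3267
(1,0): Delta=1.0749 Bond=-30.0560
(1,1): Delta=1.6090 Bond=-57.4984
(2,0): Delta=0.0000 Bond=0.0000
(2,1): Delta=2.1940 Bond=-90.1810
(2,2): Delta=1.0000 Bond=0.0000
V0=21.8203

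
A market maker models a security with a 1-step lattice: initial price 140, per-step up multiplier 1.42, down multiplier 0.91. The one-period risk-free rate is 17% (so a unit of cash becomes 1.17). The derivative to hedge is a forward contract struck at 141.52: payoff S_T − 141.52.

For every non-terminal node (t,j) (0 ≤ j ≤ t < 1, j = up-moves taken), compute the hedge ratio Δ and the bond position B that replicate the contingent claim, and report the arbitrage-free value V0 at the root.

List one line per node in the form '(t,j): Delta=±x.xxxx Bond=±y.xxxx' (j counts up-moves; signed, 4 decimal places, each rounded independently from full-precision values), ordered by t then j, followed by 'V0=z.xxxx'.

No-arbitrage ⇒ martingale measure with p* = (R−d)/(u−d) = 0.5098.
At expiry t=1: V(1,0)=-14.1200, V(1,1)=57.2800
Node (0,0) S=140.0000: V=(p*·57.2800+(1−p*)·-14.1200)/1.17=19.0427; Δ=(57.2800−-14.1200)/(198.8000−127.4000)=1.0000; B=V−Δ·S=-120.9573
Each (Δ,B) replicates both successor values, so the strategy is self-financing and V0 is arbitrage-free.

(0,0): Delta=1.0000 Bond=-120.9573
V0=19.0427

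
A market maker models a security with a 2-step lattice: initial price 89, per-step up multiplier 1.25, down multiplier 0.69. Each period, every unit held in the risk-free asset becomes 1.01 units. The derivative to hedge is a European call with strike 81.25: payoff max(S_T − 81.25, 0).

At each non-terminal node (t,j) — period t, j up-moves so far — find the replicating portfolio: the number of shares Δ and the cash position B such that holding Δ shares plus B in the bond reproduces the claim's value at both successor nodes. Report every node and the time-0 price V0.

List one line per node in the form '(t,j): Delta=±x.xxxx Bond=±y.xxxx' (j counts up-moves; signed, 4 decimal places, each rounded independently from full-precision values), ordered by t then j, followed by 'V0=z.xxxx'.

The replicating-portfolio and risk-neutral prices coincide; use p* = (1.01−0.69)/(1.25−0.69) = 0.5714 for the latter.
At expiry t=2: V(2,0)=0.0000, V(2,1)=0.0000, V(2,2)=57.8125
  t=1,j=0: stock 61.4100 → up 76.7625 (V=0.0000), down 42.3729 (V=0.0000). Price 0.0000; hedge Δ=0.0000, bond B=0.0000.
  t=1,j=1: stock 111.2500 → up 139.0625 (V=57.8125), down 76.7625 (V=0.0000). Price 32.7086; hedge Δ=0.9280, bond B=-70.5280.
  t=0,j=0: stock 89.0000 → up 111.2500 (V=32.7086), down 61.4100 (V=0.0000). Price 18.5056; hedge Δ=0.6563, bond B=-39.9027.
The time-0 hedge costs 18.5056, which is the no-arbitrage price.

(0,0): Delta=0.6563 Bond=-39.9027
(1,0): Delta=0.0000 Bond=0.0000
(1,1): Delta=0.9280 Bond=-70.5280
V0=18.5056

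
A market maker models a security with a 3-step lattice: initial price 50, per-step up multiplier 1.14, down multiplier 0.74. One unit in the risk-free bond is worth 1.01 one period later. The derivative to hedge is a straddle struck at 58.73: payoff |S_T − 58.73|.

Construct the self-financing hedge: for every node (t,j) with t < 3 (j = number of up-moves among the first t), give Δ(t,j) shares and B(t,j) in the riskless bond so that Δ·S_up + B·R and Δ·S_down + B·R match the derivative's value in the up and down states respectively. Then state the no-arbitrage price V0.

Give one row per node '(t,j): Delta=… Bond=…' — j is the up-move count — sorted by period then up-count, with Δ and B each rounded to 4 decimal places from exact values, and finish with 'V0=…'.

Under the risk-neutral measure, an up-move has probability p* = (R−d)/(u−d) = 0.6750 and values discount at R = 1.01.
At expiry t=3: V(3,0)=38.4688, V(3,1)=27.5168, V(3,2)=10.6448, V(3,3)=15.3472
  t=2,j=0: stock 27.3800 → up 31.2132 (V=27.5168), down 20.2612 (V=38.4688). Price 30.7685; hedge Δ=-1.0000, bond B=58.1485.
  t=2,j=1: stock 42.1800 → up 48.0852 (V=10.6448), down 31.2132 (V=27.5168). Price 15.9685; hedge Δ=-1.0000, bond B=58.1485.
  t=2,j=2: stock 64.9800 → up 74.0772 (V=15.3472), down 48.0852 (V=10.6448). Price 13.6821; hedge Δ=0.1809, bond B=1.9261.
  t=1,j=0: stock 37.0000 → up 42.1800 (V=15.9685), down 27.3800 (V=30.7685). Price 20.5728; hedge Δ=-1.0000, bond B=57.5728.
  t=1,j=1: stock 57.0000 → up 64.9800 (V=13.6821), down 42.1800 (V=15.9685). Price 14.2824; hedge Δ=-0.1003, bond B=19.9984.
  t=0,j=0: stock 50.0000 → up 57.0000 (V=14.2824), down 37.0000 (V=20.5728). Price 16.1651; hedge Δ=-0.3145, bond B=31.8912.
Root portfolio cost Δ·50+B reproduces V0=16.1651.

(0,0): Delta=-0.3145 Bond=31.8912
(1,0): Delta=-1.0000 Bond=57.5728
(1,1): Delta=-0.1003 Bond=19.9984
(2,0): Delta=-1.0000 Bond=58.1485
(2,1): Delta=-1.0000 Bond=58.1485
(2,2): Delta=0.1809 Bond=1.9261
V0=16.1651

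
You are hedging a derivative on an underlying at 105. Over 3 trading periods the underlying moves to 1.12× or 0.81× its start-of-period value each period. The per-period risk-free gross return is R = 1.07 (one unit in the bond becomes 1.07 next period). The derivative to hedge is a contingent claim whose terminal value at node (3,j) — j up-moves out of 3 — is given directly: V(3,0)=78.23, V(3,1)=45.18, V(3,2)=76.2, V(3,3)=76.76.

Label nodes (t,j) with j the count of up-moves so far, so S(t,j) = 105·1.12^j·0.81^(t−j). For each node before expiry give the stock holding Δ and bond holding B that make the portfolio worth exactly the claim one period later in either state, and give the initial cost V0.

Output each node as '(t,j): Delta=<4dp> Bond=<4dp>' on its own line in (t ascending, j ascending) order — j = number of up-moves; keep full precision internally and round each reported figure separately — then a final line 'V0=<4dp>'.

(0,0): Delta=0.2127 Bond=38.4874
(1,0): Delta=0.7333 Bond=-3.0922
(1,1): Delta=0.1403 Bond=49.6957
(2,0): Delta=-1.5476 Bond=153.8191
(2,1): Delta=1.0505 Bond=-33.5255
(2,2): Delta=0.0137 Bond=69.8475
V0=60.8211

Since d<R<u, set p* = (R−d)/(u−d) = 0.8387; price each node as the discounted p*-expectation of its children.
Terminal values V(3,·): V(3,0)=78.2300, V(3,1)=45.1800, V(3,2)=76.2000, V(3,3)=76.7600
(2,0): S=68.8905. Δ = (V_up−V_dn)/(S_up−S_dn) = (45.1800−78.2300)/(77.1574−55.8013) = -1.5476. V = [p*·45.1800 + (1−p*)·78.2300]/1.07 = 47.2062. B = V − Δ·S = 153.8191.
(2,1): S=95.2560. Δ = (V_up−V_dn)/(S_up−S_dn) = (76.2000−45.1800)/(106.6867−77.1574) = 1.0505. V = [p*·76.2000 + (1−p*)·45.1800]/1.07 = 66.5390. B = V − Δ·S = -33.5255.
(2,2): S=131.7120. Δ = (V_up−V_dn)/(S_up−S_dn) = (76.7600−76.2000)/(147.5174−106.6867) = 0.0137. V = [p*·76.7600 + (1−p*)·76.2000]/1.07 = 71.6539. B = V − Δ·S = 69.8475.
(1,0): S=85.0500. Δ = (V_up−V_dn)/(S_up−S_dn) = (66.5390−47.2062)/(95.2560−68.8905) = 0.7333. V = [p*·66.5390 + (1−p*)·47.2062]/1.07 = 59.2718. B = V − Δ·S = -3.0922.
(1,1): S=117.6000. Δ = (V_up−V_dn)/(S_up−S_dn) = (71.6539−66.5390)/(131.7120−95.2560) = 0.1403. V = [p*·71.6539 + (1−p*)·66.5390]/1.07 = 66.1953. B = V − Δ·S = 49.6957.
(0,0): S=105.0000. Δ = (V_up−V_dn)/(S_up−S_dn) = (66.1953−59.2718)/(117.6000−85.0500) = 0.2127. V = [p*·66.1953 + (1−p*)·59.2718]/1.07 = 60.8211. B = V − Δ·S = 38.4874.
Check: Δ(0,0)·S0 + B(0,0) = 60.8211 = V0.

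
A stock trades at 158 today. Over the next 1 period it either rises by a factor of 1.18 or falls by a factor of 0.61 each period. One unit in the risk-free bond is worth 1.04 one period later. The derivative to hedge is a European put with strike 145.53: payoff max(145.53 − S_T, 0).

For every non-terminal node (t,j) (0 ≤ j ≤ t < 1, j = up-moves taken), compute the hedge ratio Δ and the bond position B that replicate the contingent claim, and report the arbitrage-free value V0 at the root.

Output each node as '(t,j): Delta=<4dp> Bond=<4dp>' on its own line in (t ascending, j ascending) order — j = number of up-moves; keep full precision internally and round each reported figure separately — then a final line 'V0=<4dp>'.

Under the risk-neutral measure, an up-move has probability p* = (R−d)/(u−d) = 0.7544 and values discount at R = 1.04.
Terminal values V(1,·): V(1,0)=49.1500, V(1,1)=0.0000
(0,0): S=158.0000. Δ = (V_up−V_dn)/(S_up−S_dn) = (0.0000−49.1500)/(186.4400−96.3800) = -0.5457. V = [p*·0.0000 + (1−p*)·49.1500]/1.04 = 11.6076. B = V − Δ·S = 97.8357.
Root portfolio cost Δ·158+B reproduces V0=11.6076.

(0,0): Delta=-0.5457 Bond=97.8357
V0=11.6076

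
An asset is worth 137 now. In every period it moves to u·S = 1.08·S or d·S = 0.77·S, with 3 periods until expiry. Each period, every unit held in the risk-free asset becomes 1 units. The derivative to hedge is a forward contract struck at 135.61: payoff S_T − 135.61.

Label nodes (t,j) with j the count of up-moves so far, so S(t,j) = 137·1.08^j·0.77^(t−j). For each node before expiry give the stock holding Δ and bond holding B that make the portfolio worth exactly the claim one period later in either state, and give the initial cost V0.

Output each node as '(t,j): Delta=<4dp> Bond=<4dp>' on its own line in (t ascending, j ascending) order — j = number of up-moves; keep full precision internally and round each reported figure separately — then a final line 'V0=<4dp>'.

Risk-neutral probability p* = (R−d)/(u−d) = (1−0.77)/(1.08−0.77) = 0.7419.
Payoff layer (t=3): V(3,0)=-73.0650, V(3,1)=-47.8845, V(3,2)=-12.5665, V(3,3)=36.9705
  t=2,j=0: stock 81.2273 → up 87.7255 (V=-47.8845), down 62.5450 (V=-73.0650). Price -54.3827; hedge Δ=1.0000, bond B=-135.6100.
  t=2,j=1: stock 113.9292 → up 123.0435 (V=-12.5665), down 87.7255 (V=-47.8845). Price -21.6808; hedge Δ=1.0000, bond B=-135.6100.
  t=2,j=2: stock 159.7968 → up 172.5805 (V=36.9705), down 123.0435 (V=-12.5665). Price 24.1868; hedge Δ=1.0000, bond B=-135.6100.
  t=1,j=0: stock 105.4900 → up 113.9292 (V=-21.6808), down 81.2273 (V=-54.3827). Price -30.1200; hedge Δ=1.0000, bond B=-135.6100.
  t=1,j=1: stock 147.9600 → up 159.7968 (V=24.1868), down 113.9292 (V=-21.6808). Price 12.3500; hedge Δ=1.0000, bond B=-135.6100.
  t=0,j=0: stock 137.0000 → up 147.9600 (V=12.3500), down 105.4900 (V=-30.1200). Price 1.3900; hedge Δ=1.0000, bond B=-135.6100.
Root portfolio cost Δ·137+B reproduces V0=1.3900.

(0,0): Delta=1.0000 Bond=-135.6100
(1,0): Delta=1.0000 Bond=-135.6100
(1,1): Delta=1.0000 Bond=-135.6100
(2,0): Delta=1.0000 Bond=-135.6100
(2,1): Delta=1.0000 Bond=-135.6100
(2,2): Delta=1.0000 Bond=-135.6100
V0=1.3900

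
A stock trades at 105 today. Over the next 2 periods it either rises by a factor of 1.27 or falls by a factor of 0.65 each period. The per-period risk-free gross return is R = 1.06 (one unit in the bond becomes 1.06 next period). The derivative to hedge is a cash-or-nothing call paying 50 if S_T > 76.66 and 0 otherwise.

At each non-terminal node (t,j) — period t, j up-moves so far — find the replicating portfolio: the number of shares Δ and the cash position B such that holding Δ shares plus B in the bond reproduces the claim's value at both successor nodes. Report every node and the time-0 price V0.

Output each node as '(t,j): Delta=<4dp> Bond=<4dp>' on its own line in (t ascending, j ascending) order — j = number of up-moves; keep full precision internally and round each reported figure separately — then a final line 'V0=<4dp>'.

(0,0): Delta=0.2454 Bond=13.6255
(1,0): Delta=1.1816 Bond=-49.4522
(1,1): Delta=0.0000 Bond=47.1698
V0=39.3946

The replicating-portfolio and risk-neutral prices coincide; use p* = (1.06−0.65)/(1.27−0.65) = 0.6613 for the latter.
At expiry t=2: V(2,0)=0.0000, V(2,1)=50.0000, V(2,2)=50.0000
  t=1,j=0: stock 68.2500 → up 86.6775 (V=50.0000), down 44.3625 (V=0.0000). Price 31.1929; hedge Δ=1.1816, bond B=-49.4522.
  t=1,j=1: stock 133.3500 → up 169.3545 (V=50.0000), down 86.6775 (V=50.0000). Price 47.1698; hedge Δ=0.0000, bond B=47.1698.
  t=0,j=0: stock 105.0000 → up 133.3500 (V=47.1698), down 68.2500 (V=31.1929). Price 39.3946; hedge Δ=0.2454, bond B=13.6255.
Root portfolio cost Δ·105+B reproduces V0=39.3946.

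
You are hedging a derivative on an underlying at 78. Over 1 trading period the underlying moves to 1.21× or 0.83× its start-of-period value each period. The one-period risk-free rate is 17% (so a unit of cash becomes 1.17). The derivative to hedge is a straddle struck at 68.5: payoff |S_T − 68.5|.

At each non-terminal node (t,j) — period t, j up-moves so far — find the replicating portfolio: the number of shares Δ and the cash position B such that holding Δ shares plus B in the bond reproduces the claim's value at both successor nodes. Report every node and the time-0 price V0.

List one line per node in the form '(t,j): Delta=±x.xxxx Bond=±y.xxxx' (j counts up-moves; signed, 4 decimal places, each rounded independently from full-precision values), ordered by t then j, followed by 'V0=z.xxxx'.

(0,0): Delta=0.7463 Bond=-38.0810
V0=20.1296

Under the risk-neutral measure, an up-move has probability p* = (R−d)/(u−d) = 0.8947 and values discount at R = 1.17.
Payoff layer (t=1): V(1,0)=3.7600, V(1,1)=25.8800
  t=0,j=0: stock 78.0000 → up 94.3800 (V=25.8800), down 64.7400 (V=3.7600). Price 20.1296; hedge Δ=0.7463, bond B=-38.0810.
Root portfolio cost Δ·78+B reproduces V0=20.1296.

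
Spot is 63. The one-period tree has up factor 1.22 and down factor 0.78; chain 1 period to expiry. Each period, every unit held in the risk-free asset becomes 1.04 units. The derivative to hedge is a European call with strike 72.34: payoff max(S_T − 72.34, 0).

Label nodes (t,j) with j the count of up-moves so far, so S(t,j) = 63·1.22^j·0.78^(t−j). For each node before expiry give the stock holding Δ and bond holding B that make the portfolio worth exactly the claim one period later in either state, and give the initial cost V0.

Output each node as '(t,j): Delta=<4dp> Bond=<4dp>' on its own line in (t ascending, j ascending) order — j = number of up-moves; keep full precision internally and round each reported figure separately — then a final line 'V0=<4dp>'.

(0,0): Delta=0.1631 Bond=-7.7045
V0=2.5682

Under the risk-neutral measure, an up-move has probability p* = (R−d)/(u−d) = 0.5909 and values discount at R = 1.04.
At expiry t=1: V(1,0)=0.0000, V(1,1)=4.5200
  t=0,j=0: stock 63.0000 → up 76.8600 (V=4.5200), down 49.1400 (V=0.0000). Price 2.5682; hedge Δ=0.1631, bond B=-7.7045.
Root portfolio cost Δ·63+B reproduces V0=2.5682.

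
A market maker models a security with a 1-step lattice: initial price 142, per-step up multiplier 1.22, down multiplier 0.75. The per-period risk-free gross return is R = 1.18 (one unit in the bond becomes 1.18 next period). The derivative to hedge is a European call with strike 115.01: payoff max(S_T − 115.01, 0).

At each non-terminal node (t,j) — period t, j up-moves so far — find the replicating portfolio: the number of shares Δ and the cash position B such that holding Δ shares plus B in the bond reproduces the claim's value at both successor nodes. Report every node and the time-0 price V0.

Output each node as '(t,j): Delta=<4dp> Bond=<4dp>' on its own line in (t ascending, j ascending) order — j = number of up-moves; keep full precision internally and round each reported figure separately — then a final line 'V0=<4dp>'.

(0,0): Delta=0.8725 Bond=-78.7459
V0=45.1477

No-arbitrage ⇒ martingale measure with p* = (R−d)/(u−d) = 0.9149.
Terminal payoffs: V(1,0)=0.0000, V(1,1)=58.2300
  t=0,j=0: stock 142.0000 → up 173.2400 (V=58.2300), down 106.5000 (V=0.0000). Price 45.1477; hedge Δ=0.8725, bond B=-78.7459.
Self-financing check: at every node Δ·S+B equals the discounted successor values.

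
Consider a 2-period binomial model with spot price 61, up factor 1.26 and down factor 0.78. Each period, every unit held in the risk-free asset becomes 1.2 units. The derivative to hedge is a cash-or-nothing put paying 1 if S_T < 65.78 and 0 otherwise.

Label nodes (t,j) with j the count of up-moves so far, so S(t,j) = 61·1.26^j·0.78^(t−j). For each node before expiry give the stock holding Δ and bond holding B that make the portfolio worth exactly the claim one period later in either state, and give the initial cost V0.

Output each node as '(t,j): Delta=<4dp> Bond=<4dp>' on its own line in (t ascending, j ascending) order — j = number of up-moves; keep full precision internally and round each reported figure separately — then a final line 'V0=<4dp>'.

(0,0): Delta=-0.0249 Bond=1.6819
(1,0): Delta=0.0000 Bond=0.8333
(1,1): Delta=-0.0271 Bond=2.1875
V0=0.1628

No-arbitrage ⇒ martingale measure with p* = (R−d)/(u−d) = 0.8750.
Payoff layer (t=2): V(2,0)=1.0000, V(2,1)=1.0000, V(2,2)=0.0000
Node (1,0) S=47.5800: V=(p*·1.0000+(1−p*)·1.0000)/1.2=0.8333; Δ=(1.0000−1.0000)/(59.9508−37.1124)=0.0000; B=V−Δ·S=0.8333
Node (1,1) S=76.8600: V=(p*·0.0000+(1−p*)·1.0000)/1.2=0.1042; Δ=(0.0000−1.0000)/(96.8436−59.9508)=-0.0271; B=V−Δ·S=2.1875
Node (0,0) S=61.0000: V=(p*·0.1042+(1−p*)·0.8333)/1.2=0.1628; Δ=(0.1042−0.8333)/(76.8600−47.5800)=-0.0249; B=V−Δ·S=1.6819
The time-0 hedge costs 0.1628, which is the no-arbitrage price.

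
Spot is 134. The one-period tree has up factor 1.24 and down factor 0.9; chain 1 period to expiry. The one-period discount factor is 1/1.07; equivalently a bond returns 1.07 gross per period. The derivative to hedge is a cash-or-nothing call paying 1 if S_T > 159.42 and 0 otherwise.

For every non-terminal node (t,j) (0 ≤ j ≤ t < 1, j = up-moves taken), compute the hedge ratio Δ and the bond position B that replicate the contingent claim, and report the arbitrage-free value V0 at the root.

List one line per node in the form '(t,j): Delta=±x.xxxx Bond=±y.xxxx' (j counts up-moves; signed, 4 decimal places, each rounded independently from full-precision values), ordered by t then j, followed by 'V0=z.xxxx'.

(0,0): Delta=0.0219 Bond=-2.4739
V0=0.4673

Since d<R<u, set p* = (R−d)/(u−d) = 0.5000; price each node as the discounted p*-expectation of its children.
Payoff layer (t=1): V(1,0)=0.0000, V(1,1)=1.0000
(0,0): S=134.0000. Δ = (V_up−V_dn)/(S_up−S_dn) = (1.0000−0.0000)/(166.1600−120.6000) = 0.0219. V = [p*·1.0000 + (1−p*)·0.0000]/1.07 = 0.4673. B = V − Δ·S = -2.4739.
Each (Δ,B) replicates both successor values, so the strategy is self-financing and V0 is arbitrage-free.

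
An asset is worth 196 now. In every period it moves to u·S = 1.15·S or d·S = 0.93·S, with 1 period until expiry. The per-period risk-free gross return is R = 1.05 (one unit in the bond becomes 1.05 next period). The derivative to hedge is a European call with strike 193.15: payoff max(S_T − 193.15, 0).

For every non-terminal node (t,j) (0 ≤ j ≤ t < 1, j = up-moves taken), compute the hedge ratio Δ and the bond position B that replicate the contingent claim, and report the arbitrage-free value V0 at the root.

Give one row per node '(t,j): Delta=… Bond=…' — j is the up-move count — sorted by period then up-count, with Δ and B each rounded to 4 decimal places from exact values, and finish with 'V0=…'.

Risk-neutral probability p* = (R−d)/(u−d) = (1.05−0.93)/(1.15−0.93) = 0.5455.
Terminal values V(1,·): V(1,0)=0.0000, V(1,1)=32.2500
  t=0,j=0: stock 196.0000 → up 225.4000 (V=32.2500), down 182.2800 (V=0.0000). Price 16.7532; hedge Δ=0.7479, bond B=-129.8377.
The time-0 hedge costs 16.7532, which is the no-arbitrage price.

(0,0): Delta=0.7479 Bond=-129.8377
V0=16.7532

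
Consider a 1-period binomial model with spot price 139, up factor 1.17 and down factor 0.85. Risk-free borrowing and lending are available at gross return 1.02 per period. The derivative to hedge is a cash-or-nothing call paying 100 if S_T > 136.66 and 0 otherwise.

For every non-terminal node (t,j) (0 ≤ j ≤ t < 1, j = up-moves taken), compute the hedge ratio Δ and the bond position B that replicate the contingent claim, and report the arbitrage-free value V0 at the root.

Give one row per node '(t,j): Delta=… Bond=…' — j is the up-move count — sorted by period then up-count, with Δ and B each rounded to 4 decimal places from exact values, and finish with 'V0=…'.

(0,0): Delta=2.2482 Bond=-260.4167
V0=52.0833

No-arbitrage ⇒ martingale measure with p* = (R−d)/(u−d) = 0.5313.
Terminal payoffs: V(1,0)=0.0000, V(1,1)=100.0000
Node (0,0) S=139.0000: V=(p*·100.0000+(1−p*)·0.0000)/1.02=52.0833; Δ=(100.0000−0.0000)/(162.6300−118.1500)=2.2482; B=V−Δ·S=-260.4167
Root portfolio cost Δ·139+B reproduces V0=52.0833.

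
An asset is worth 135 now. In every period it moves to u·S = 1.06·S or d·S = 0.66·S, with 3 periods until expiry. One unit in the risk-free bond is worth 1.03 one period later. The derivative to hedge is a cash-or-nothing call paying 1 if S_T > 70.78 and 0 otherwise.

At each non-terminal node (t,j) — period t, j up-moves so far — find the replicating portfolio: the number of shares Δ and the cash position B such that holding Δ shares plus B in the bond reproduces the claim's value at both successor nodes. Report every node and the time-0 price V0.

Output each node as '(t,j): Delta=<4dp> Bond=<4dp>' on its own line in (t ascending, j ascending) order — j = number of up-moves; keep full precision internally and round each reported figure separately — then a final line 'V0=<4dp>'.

(0,0): Delta=0.0024 Bond=0.5735
(1,0): Delta=0.0252 Bond=-1.4386
(1,1): Delta=0.0013 Bond=0.7553
(2,0): Delta=0.0000 Bond=0.0000
(2,1): Delta=0.0265 Bond=-1.6019
(2,2): Delta=0.0000 Bond=0.9709
V0=0.9005

Under the risk-neutral measure, an up-move has probability p* = (R−d)/(u−d) = 0.9250 and values discount at R = 1.03.
At expiry t=3: V(3,0)=0.0000, V(3,1)=0.0000, V(3,2)=1.0000, V(3,3)=1.0000
  t=2,j=0: stock 58.8060 → up 62.3344 (V=0.0000), down 38.8120 (V=0.0000). Price 0.0000; hedge Δ=0.0000, bond B=0.0000.
  t=2,j=1: stock 94.4460 → up 100.1128 (V=1.0000), down 62.3344 (V=0.0000). Price 0.8981; hedge Δ=0.0265, bond B=-1.6019.
  t=2,j=2: stock 151.6860 → up 160.7872 (V=1.0000), down 100.1128 (V=1.0000). Price 0.9709; hedge Δ=0.0000, bond B=0.9709.
  t=1,j=0: stock 89.1000 → up 94.4460 (V=0.8981), down 58.8060 (V=0.0000). Price 0.8065; hedge Δ=0.0252, bond B=-1.4386.
  t=1,j=1: stock 143.1000 → up 151.6860 (V=0.9709), down 94.4460 (V=0.8981). Price 0.9373; hedge Δ=0.0013, bond B=0.7553.
  t=0,j=0: stock 135.0000 → up 143.1000 (V=0.9373), down 89.1000 (V=0.8065). Price 0.9005; hedge Δ=0.0024, bond B=0.5735.
Root portfolio cost Δ·135+B reproduces V0=0.9005.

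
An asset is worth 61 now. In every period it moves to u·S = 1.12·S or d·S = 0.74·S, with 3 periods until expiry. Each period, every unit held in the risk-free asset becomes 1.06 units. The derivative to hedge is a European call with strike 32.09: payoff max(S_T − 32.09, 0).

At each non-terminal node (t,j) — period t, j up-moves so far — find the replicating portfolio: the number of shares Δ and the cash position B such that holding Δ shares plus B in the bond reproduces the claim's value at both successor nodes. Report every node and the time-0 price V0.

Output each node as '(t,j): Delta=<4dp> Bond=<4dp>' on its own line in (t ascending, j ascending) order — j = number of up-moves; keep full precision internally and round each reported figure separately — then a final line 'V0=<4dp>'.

The replicating-portfolio and risk-neutral prices coincide; use p* = (1.06−0.74)/(1.12−0.74) = 0.8421 for the latter.
Terminal values V(3,·): V(3,0)=0.0000, V(3,1)=5.3220, V(3,2)=24.5336, V(3,3)=53.6106
Node (2,0) S=33.4036: V=(p*·5.3220+(1−p*)·0.0000)/1.06=4.2280; Δ=(5.3220−0.0000)/(37.4120−24.7187)=0.4193; B=V−Δ·S=-9.7773
Node (2,1) S=50.5568: V=(p*·24.5336+(1−p*)·5.3220)/1.06=20.2832; Δ=(24.5336−5.3220)/(56.6236−37.4120)=1.0000; B=V−Δ·S=-30.2736
Node (2,2) S=76.5184: V=(p*·53.6106+(1−p*)·24.5336)/1.06=46.2448; Δ=(53.6106−24.5336)/(85.7006−56.6236)=1.0000; B=V−Δ·S=-30.2736
Node (1,0) S=45.1400: V=(p*·20.2832+(1−p*)·4.2280)/1.06=16.7436; Δ=(20.2832−4.2280)/(50.5568−33.4036)=0.9360; B=V−Δ·S=-25.5069
Node (1,1) S=68.3200: V=(p*·46.2448+(1−p*)·20.2832)/1.06=39.7600; Δ=(46.2448−20.2832)/(76.5184−50.5568)=1.0000; B=V−Δ·S=-28.5600
Node (0,0) S=61.0000: V=(p*·39.7600+(1−p*)·16.7436)/1.06=34.0810; Δ=(39.7600−16.7436)/(68.3200−45.1400)=0.9929; B=V−Δ·S=-26.4886
The time-0 hedge costs 34.0810, which is the no-arbitrage price.

(0,0): Delta=0.9929 Bond=-26.4886
(1,0): Delta=0.9360 Bond=-25.5069
(1,1): Delta=1.0000 Bond=-28.5600
(2,0): Delta=0.4193 Bond=-9.7773
(2,1): Delta=1.0000 Bond=-30.2736
(2,2): Delta=1.0000 Bond=-30.2736
V0=34.0810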